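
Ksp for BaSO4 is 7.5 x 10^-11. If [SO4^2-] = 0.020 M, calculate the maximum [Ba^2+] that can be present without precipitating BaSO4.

[Ba^2+] ≈ 3.8 x 10^-9 M

BaSO4(s) ⇌ Ba^2+(aq) + SO4^2-(aq)
Ksp = [Ba^2+][SO4^2-]
Precipitation begins when Q = Ksp. With [SO4^2-] = 0.020 M:
7.5 x 10^-11 = (0.020) × [Ba^2+]
[Ba^2+] = (7.5 x 10^-11 / 2.0 x 10^-2) = 3.8 × 10^-9 M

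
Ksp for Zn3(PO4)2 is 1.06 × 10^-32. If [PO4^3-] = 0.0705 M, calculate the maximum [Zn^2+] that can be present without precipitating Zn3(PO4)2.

[Zn^2+] ≈ 1.29 × 10^-10 M

Zn3(PO4)2(s) ⇌ 3 Zn^2+(aq) + 2 PO4^3-(aq)
Ksp = [Zn^2+]^3[PO4^3-]^2
Precipitation begins when Q = Ksp. With [PO4^3-] = 0.0705 M:
1.06 × 10^-32 = (0.0705)^2 × [Zn^2+]^3
[Zn^2+] = (1.06 × 10^-32 / 4.970 × 10^-3)^(1/3) = 1.29 x 10^-10 M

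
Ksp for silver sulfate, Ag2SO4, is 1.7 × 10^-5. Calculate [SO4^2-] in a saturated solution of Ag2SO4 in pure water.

[SO4^2-] ≈ 0.016 M

Ag2SO4(s) ⇌ 2 Ag^+ + SO4^2-
Ksp = [Ag^+]^2[SO4^2-]
With molar solubility s: [Ag^+] = 2s, [SO4^2-] = s.
Ksp = (2s)^2s = 4s^3
s = (1.7 × 10^-5 / 4)^(1/3) = 1.62 × 10^-2 M
[SO4^2-] = s = 1.6 x 10^-2 M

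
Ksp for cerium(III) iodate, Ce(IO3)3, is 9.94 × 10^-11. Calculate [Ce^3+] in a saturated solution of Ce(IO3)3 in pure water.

[Ce^3+] = 1.39 x 10^-3 M

Ce(IO3)3(s) ⇌ Ce^3+ + 3 IO3^-
Ksp = [Ce^3+][IO3^-]^3
If s mol/L of Ce(IO3)3 dissolves, [Ce^3+] = s and [IO3^-] = 3s.
Ksp = s(3s)^3 = 27s^4
Solving, s = (9.94 × 10^-11/27)^(1/4) = 1.385 × 10^-3 M
[Ce^3+] = s = 1.39 × 10^-3 M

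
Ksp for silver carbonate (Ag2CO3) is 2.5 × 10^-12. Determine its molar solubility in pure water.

Ag2CO3(s) ⇌ 2 Ag^+ + CO3^2-
Ksp = [Ag^+]^2[CO3^2-]
With molar solubility s: [Ag^+] = 2s, [CO3^2-] = s.
So Ksp = (2s)^2 × s = 4s^3
s^3 = 2.5 × 10^-12 / 4, so s = 8.5 × 10^-5 M

s ≈ 8.5e-5 M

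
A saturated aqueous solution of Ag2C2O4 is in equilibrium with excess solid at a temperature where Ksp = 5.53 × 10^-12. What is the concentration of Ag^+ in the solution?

2.23 × 10^-4 M

Ag2C2O4(s) ⇌ 2 Ag^+(aq) + C2O4^2-(aq)
Ksp = [Ag^+]^2[C2O4^2-]
If s mol/L of Ag2C2O4 dissolves, [Ag^+] = 2s and [C2O4^2-] = s.
So Ksp = (2s)^2 × s = 4s^3
s = (5.53 × 10^-12 / 4)^(1/3) = 1.114 x 10^-4 M
[Ag^+] = 2s = 2.23 × 10^-4 M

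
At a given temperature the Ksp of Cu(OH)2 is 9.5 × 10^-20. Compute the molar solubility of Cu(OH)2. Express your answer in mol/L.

Cu(OH)2(s) <=> Cu^2+ + 2 OH^-
Ksp = [Cu^2+][OH^-]^2
For each mole of Cu(OH)2 that dissolves: [Cu^2+] = s, [OH^-] = 2s.
So Ksp = s × (2s)^2 = 4s^3
Solving, s = (9.5 × 10^-20/4)^(1/3) = 2.9 × 10^-7 M

2.9e-7 M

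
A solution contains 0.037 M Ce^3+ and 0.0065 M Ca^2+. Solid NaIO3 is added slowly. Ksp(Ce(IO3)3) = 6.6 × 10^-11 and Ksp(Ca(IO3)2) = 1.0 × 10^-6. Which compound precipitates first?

Precipitation of each salt starts when its ion product equals its Ksp.
For Ce(IO3)3: 6.6 × 10^-11 = 0.037 × [IO3^-]^3  ⇒  [IO3^-] = 1.2 × 10^-3 M.
For Ca(IO3)2: 1.0 × 10^-6 = 0.0065 × [IO3^-]^2  ⇒  [IO3^-] = 1.2 × 10^-2 M.
The salt with the lower threshold [IO3^-] precipitates first: Ce(IO3)3.

Ce(IO3)3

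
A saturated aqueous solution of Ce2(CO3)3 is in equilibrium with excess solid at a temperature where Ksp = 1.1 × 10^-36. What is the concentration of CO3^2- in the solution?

[CO3^2-] = 7.6e-8 M

Ce2(CO3)3(s) ⇌ 2 Ce^3+ + 3 CO3^2-
Ksp = [Ce^3+]^2[CO3^2-]^3
Let s = molar solubility. Then [Ce^3+] = 2s and [CO3^2-] = 3s.
So Ksp = (2s)^2 × (3s)^3 = 108s^5
Solving, s = (1.1 × 10^-36/108)^(1/5) = 2.52 × 10^-8 M
[CO3^2-] = 3s = 7.6 x 10^-8 M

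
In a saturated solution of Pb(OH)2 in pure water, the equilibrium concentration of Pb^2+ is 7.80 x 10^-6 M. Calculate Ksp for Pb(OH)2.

Pb(OH)2(s) <=> Pb^2+(aq) + 2 OH^-(aq)
Stoichiometry gives [OH^-] = (2/1)[Pb^2+] = 1.560 × 10^-5 M.
Ksp = [Pb^2+][OH^-]^2
Ksp = 7.80 × 10^-6 × (1.560 × 10^-5)^2 = 1.90 x 10^-15

Ksp ≈ 1.90e-15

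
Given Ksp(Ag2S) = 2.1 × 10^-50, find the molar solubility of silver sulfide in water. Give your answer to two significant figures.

Ag2S(s) ⇌ 2 Ag^+ + S^2-
Ksp = [Ag^+]^2[S^2-]
Let s = molar solubility. Then [Ag^+] = 2s and [S^2-] = s.
Ksp = (2s)^2s = 4s^3
Solving, s = (2.1 × 10^-50/4)^(1/3) = 1.7 × 10^-17 M

s ≈ 1.7e-17 M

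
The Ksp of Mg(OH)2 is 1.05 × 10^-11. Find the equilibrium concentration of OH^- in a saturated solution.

Mg(OH)2(s) ⇌ Mg^2+(aq) + 2 OH^-(aq)
Ksp = [Mg^2+][OH^-]^2
For each mole of Mg(OH)2 that dissolves: [Mg^2+] = s, [OH^-] = 2s.
Substituting: Ksp = s(2s)^2 = 4s^3
s^3 = 1.05 × 10^-11 / 4, so s = 1.379 × 10^-4 M
[OH^-] = 2s = 2.76 × 10^-4 M

[OH^-] ≈ 2.76 x 10^-4 M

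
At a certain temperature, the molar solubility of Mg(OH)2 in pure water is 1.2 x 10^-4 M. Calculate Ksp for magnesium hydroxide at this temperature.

Mg(OH)2(s) ⇌ Mg^2+(aq) + 2 OH^-(aq)
If s mol/L of Mg(OH)2 dissolves, [Mg^2+] = s and [OH^-] = 2s.
Ksp = [Mg^2+][OH^-]^2
Ksp = s(2s)^2 = 4s^3
With s = 1.2 × 10^-4: Ksp = 6.9 × 10^-12

Ksp ≈ 6.9e-12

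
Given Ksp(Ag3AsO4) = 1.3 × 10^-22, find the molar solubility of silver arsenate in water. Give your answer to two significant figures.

s ≈ 1.5 × 10^-6 M

Ag3AsO4(s) ⇌ 3 Ag^+ + AsO4^3-
Ksp = [Ag^+]^3[AsO4^3-]
With molar solubility s: [Ag^+] = 3s, [AsO4^3-] = s.
Ksp = (3s)^3s = 27s^4
s^4 = 1.3 × 10^-22 / 27, so s = 1.5 x 10^-6 M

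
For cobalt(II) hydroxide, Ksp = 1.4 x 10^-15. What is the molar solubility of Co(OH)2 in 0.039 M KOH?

9.2 x 10^-13 M

Co(OH)2(s) <=> Co^2+ + 2 OH^-
Ksp = [Co^2+][OH^-]^2
Let s = moles of Co(OH)2 that dissolve per litre. [Co^2+] = s, [OH^-] = 0.039 + 2s ≈ 0.039 (common-ion effect: OH^- is already 0.039 M).
Ksp ≈ s × (0.039)^2
s = 9.2 x 10^-13 M
Check: 2s = 1.8 × 10^-12 ≪ 0.039, so the approximation is valid.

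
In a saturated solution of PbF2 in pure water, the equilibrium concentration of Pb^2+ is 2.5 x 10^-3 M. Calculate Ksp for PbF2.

PbF2(s) ⇌ Pb^2+(aq) + 2 F^-(aq)
Stoichiometry gives [F^-] = (2/1)[Pb^2+] = 5.00 x 10^-3 M.
Ksp = [Pb^2+][F^-]^2
Ksp = 2.5 x 10^-3 × (5.00 × 10^-3)^2 = 6.3 × 10^-8

6.3 × 10^-8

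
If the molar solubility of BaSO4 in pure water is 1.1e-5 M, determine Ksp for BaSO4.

Ksp = 1.2e-10

BaSO4(s) ⇌ Ba^2+(aq) + SO4^2-(aq)
With molar solubility s: [Ba^2+] = s, [SO4^2-] = s.
Ksp = [Ba^2+][SO4^2-]
Ksp = s^2
With s = 1.1 x 10^-5: Ksp = 1.2 x 10^-10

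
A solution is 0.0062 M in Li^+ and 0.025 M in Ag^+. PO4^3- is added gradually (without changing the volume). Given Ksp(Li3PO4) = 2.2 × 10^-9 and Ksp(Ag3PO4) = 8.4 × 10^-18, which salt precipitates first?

Ag3PO4

Each salt begins to precipitate when Q = Ksp, i.e. when [PO4^3-] reaches its threshold.
For Li3PO4: 2.2 × 10^-9 = (0.0062)^3 × [PO4^3-]  ⇒  [PO4^3-] = 9.2 × 10^-3 M.
For Ag3PO4: 8.4 × 10^-18 = (0.025)^3 × [PO4^3-]  ⇒  [PO4^3-] = 5.4 × 10^-13 M.
The salt with the lower threshold [PO4^3-] precipitates first: Ag3PO4.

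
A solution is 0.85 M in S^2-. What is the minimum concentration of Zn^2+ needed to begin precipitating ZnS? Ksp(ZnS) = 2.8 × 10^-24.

ZnS(s) ⇌ Zn^2+ + S^2-
Ksp = [Zn^2+][S^2-]
Precipitation begins when Q = Ksp. With [S^2-] = 0.85 M:
2.8 × 10^-24 = (0.85) × [Zn^2+]
[Zn^2+] = (2.8 × 10^-24 / 8.5 x 10^-1) = 3.3 × 10^-24 M

3.3 × 10^-24 M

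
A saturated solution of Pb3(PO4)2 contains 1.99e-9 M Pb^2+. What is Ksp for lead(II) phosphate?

Pb3(PO4)2(s) ⇌ 3 Pb^2+ + 2 PO4^3-
Stoichiometry gives [PO4^3-] = (2/3)[Pb^2+] = 1.327 x 10^-9 M.
Ksp = [Pb^2+]^3[PO4^3-]^2
Ksp = (1.99 × 10^-9)^3 × (1.327 × 10^-9)^2 = 1.39 × 10^-44

Ksp = 1.39e-44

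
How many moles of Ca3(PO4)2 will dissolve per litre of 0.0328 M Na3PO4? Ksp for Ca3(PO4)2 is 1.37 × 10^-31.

1.68e-10 M

Ca3(PO4)2(s) <=> 3 Ca^2+ + 2 PO4^3-
Ksp = [Ca^2+]^3[PO4^3-]^2
If s mol/L dissolves here, [Ca^2+] = 3s, [PO4^3-] = 0.0328 + 2s ≈ 0.0328 (common-ion effect: PO4^3- is already 0.0328 M).
Ksp ≈ (3s)^3 × (0.0328)^2
s = 1.68 × 10^-10 M
Check: 2s = 3.4 × 10^-10 ≪ 0.0328, so the approximation is valid.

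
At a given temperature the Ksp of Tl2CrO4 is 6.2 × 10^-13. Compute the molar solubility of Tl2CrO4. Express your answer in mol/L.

Tl2CrO4(s) <=> 2 Tl^+(aq) + CrO4^2-(aq)
Ksp = [Tl^+]^2[CrO4^2-]
Let s = molar solubility. Then [Tl^+] = 2s and [CrO4^2-] = s.
So Ksp = (2s)^2 × s = 4s^3
s = (6.2 × 10^-13 / 4)^(1/3) = 5.4 x 10^-5 M

s ≈ 5.4 × 10^-5 M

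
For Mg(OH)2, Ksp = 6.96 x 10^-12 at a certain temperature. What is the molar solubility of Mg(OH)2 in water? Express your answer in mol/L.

Mg(OH)2(s) ⇌ Mg^2+(aq) + 2 OH^-(aq)
Ksp = [Mg^2+][OH^-]^2
With molar solubility s: [Mg^2+] = s, [OH^-] = 2s.
Substituting: Ksp = s(2s)^2 = 4s^3
s = (6.96 x 10^-12 / 4)^(1/3) = 1.20 x 10^-4 M

s = 1.20 × 10^-4 M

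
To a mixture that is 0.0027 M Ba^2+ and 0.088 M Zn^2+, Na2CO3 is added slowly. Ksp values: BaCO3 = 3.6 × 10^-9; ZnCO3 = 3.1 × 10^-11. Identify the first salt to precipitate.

Each salt begins to precipitate when Q = Ksp, i.e. when [CO3^2-] reaches its threshold.
For BaCO3: 3.6 × 10^-9 = 0.0027 × [CO3^2-]  ⇒  [CO3^2-] = 1.3 × 10^-6 M.
For ZnCO3: 3.1 × 10^-11 = 0.088 × [CO3^2-]  ⇒  [CO3^2-] = 3.5 × 10^-10 M.
The salt with the lower threshold [CO3^2-] precipitates first: ZnCO3.

ZnCO3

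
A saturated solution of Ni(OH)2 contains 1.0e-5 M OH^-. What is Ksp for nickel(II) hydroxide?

5.0 x 10^-16

Ni(OH)2(s) ⇌ Ni^2+ + 2 OH^-
Stoichiometry gives [Ni^2+] = (1/2)[OH^-] = 5.00 x 10^-6 M.
Ksp = [Ni^2+][OH^-]^2
Ksp = 5.00 × 10^-6 × (1.0 x 10^-5)^2 = 5.0 x 10^-16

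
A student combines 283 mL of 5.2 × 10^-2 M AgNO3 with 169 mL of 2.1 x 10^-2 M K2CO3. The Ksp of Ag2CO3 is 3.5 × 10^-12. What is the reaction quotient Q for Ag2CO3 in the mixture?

Total volume = 283 + 169 = 452 mL.
[Ag^+] = 5.2 × 10^-2 × (283/452) = 3.26 × 10^-2 M
[CO3^2-] = 2.1 × 10^-2 × (169/452) = 7.85 x 10^-3 M
Ag2CO3(s) ⇌ 2 Ag^+(aq) + CO3^2-(aq), so Q = [Ag^+]^2[CO3^2-]
Q = (3.26 × 10^-2)^2(7.85 × 10^-3) = 8.3 × 10^-6
Q > Ksp, so Ag2CO3 will precipitate.

Q = 8.3e-6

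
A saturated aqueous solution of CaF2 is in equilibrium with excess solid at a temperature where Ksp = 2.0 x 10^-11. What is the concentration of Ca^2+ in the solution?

CaF2(s) <=> Ca^2+(aq) + 2 F^-(aq)
Ksp = [Ca^2+][F^-]^2
If s mol/L of CaF2 dissolves, [Ca^2+] = s and [F^-] = 2s.
Substituting: Ksp = s(2s)^2 = 4s^3
Solving, s = (2.0 x 10^-11/4)^(1/3) = 1.71 × 10^-4 M
[Ca^2+] = s = 1.7 x 10^-4 M

[Ca^2+] = 1.7e-4 M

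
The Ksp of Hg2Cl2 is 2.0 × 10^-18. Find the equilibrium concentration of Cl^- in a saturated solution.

[Cl^-] = 1.6 × 10^-6 M

Hg2Cl2(s) <=> Hg2^2+(aq) + 2 Cl^-(aq)
Ksp = [Hg2^2+][Cl^-]^2
Let s = molar solubility. Then [Hg2^2+] = s and [Cl^-] = 2s.
Substituting: Ksp = s(2s)^2 = 4s^3
Solving, s = (2.0 × 10^-18/4)^(1/3) = 7.94 x 10^-7 M
[Cl^-] = 2s = 1.6 × 10^-6 M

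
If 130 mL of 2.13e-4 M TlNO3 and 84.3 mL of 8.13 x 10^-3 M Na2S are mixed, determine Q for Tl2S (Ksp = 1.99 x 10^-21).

Q = 5.34 × 10^-11

Total volume = 130 + 84.3 = 214.3 mL.
[Tl^+] = 2.13 × 10^-4 × (130/214.3) = 1.292 x 10^-4 M
[S^2-] = 8.13 × 10^-3 × (84.3/214.3) = 3.198 × 10^-3 M
Tl2S(s) ⇌ 2 Tl^+(aq) + S^2-(aq), so Q = [Tl^+]^2[S^2-]
Q = (1.292 x 10^-4)^2(3.198 x 10^-3) = 5.34 × 10^-11
Q > Ksp, so Tl2S will precipitate.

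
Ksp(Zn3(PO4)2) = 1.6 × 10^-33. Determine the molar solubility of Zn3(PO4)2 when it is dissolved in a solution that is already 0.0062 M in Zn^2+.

Zn3(PO4)2(s) ⇌ 3 Zn^2+(aq) + 2 PO4^3-(aq)
Ksp = [Zn^2+]^3[PO4^3-]^2
If s mol/L dissolves here, [Zn^2+] = 0.0062 + 3s ≈ 0.0062, [PO4^3-] = 2s (Ksp is small, so little additional dissolves).
Ksp ≈ (0.0062)^3 × (2s)^2
s = 4.1 × 10^-14 M
Check: 3s = 1.2 x 10^-13 ≪ 0.0062, so the approximation is valid.

s = 4.1e-14 M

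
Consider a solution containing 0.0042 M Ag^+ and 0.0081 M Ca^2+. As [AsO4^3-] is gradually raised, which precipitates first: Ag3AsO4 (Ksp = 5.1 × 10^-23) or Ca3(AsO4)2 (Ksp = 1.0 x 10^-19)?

Each salt begins to precipitate when Q = Ksp, i.e. when [AsO4^3-] reaches its threshold.
For Ag3AsO4: 5.1 × 10^-23 = (0.0042)^3 × [AsO4^3-]  ⇒  [AsO4^3-] = 6.9 × 10^-16 M.
For Ca3(AsO4)2: 1.0 x 10^-19 = (0.0081)^3 × [AsO4^3-]^2  ⇒  [AsO4^3-] = 4.3 × 10^-7 M.
The salt with the lower threshold [AsO4^3-] precipitates first: Ag3AsO4.

Ag3AsO4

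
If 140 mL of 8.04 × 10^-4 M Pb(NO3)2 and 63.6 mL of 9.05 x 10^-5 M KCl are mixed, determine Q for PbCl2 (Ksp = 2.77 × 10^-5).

4.42e-13

Total volume = 140 + 63.6 = 203.6 mL.
[Pb^2+] = 8.04 × 10^-4 × (140/203.6) = 5.528 × 10^-4 M
[Cl^-] = 9.05 x 10^-5 × (63.6/203.6) = 2.827 × 10^-5 M
PbCl2(s) <=> Pb^2+(aq) + 2 Cl^-(aq), so Q = [Pb^2+][Cl^-]^2
Q = (5.528 × 10^-4)(2.827 × 10^-5)^2 = 4.42 × 10^-13
Q < Ksp, so no precipitate of PbCl2 forms.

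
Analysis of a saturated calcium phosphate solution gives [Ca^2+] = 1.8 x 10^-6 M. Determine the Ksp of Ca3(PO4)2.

Ksp = 8.4 × 10^-30

Ca3(PO4)2(s) <=> 3 Ca^2+ + 2 PO4^3-
Stoichiometry gives [PO4^3-] = (2/3)[Ca^2+] = 1.20 × 10^-6 M.
Ksp = [Ca^2+]^3[PO4^3-]^2
Ksp = (1.8 × 10^-6)^3 × (1.20 × 10^-6)^2 = 8.4 × 10^-30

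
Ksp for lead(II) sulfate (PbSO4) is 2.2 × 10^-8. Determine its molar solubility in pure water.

PbSO4(s) ⇌ Pb^2+ + SO4^2-
Ksp = [Pb^2+][SO4^2-]
With molar solubility s: [Pb^2+] = s, [SO4^2-] = s.
Ksp = s × s = s^2
s = (2.2 × 10^-8)^(1/2) = 1.5 × 10^-4 M

1.5e-4 M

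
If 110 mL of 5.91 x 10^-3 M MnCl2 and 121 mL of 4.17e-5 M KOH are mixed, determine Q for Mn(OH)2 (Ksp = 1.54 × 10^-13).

1.34 × 10^-12

Total volume = 110 + 121 = 231 mL.
[Mn^2+] = 5.91 × 10^-3 × (110/231) = 2.814 × 10^-3 M
[OH^-] = 4.17 × 10^-5 × (121/231) = 2.184 × 10^-5 M
Mn(OH)2(s) ⇌ Mn^2+ + 2 OH^-, so Q = [Mn^2+][OH^-]^2
Q = (2.814 × 10^-3)(2.184 × 10^-5)^2 = 1.34 × 10^-12
Q > Ksp, so Mn(OH)2 will precipitate.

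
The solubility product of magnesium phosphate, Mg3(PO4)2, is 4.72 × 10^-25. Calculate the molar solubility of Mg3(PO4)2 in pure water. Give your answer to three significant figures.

Mg3(PO4)2(s) ⇌ 3 Mg^2+(aq) + 2 PO4^3-(aq)
Ksp = [Mg^2+]^3[PO4^3-]^2
Let s = molar solubility. Then [Mg^2+] = 3s and [PO4^3-] = 2s.
So Ksp = (3s)^3 × (2s)^2 = 108s^5
s = (4.72 × 10^-25 / 108)^(1/5) = 5.35 × 10^-6 M

s = 5.35 × 10^-6 M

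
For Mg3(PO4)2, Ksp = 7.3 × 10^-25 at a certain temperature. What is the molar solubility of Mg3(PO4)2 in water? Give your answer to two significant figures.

Mg3(PO4)2(s) ⇌ 3 Mg^2+(aq) + 2 PO4^3-(aq)
Ksp = [Mg^2+]^3[PO4^3-]^2
Let s = molar solubility. Then [Mg^2+] = 3s and [PO4^3-] = 2s.
So Ksp = (3s)^3 × (2s)^2 = 108s^5
Solving, s = (7.3 × 10^-25/108)^(1/5) = 5.8 × 10^-6 M

s = 5.8 × 10^-6 M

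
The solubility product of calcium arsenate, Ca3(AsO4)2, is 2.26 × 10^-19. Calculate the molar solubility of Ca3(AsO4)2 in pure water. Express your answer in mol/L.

s = 7.31 x 10^-5 M

Ca3(AsO4)2(s) ⇌ 3 Ca^2+(aq) + 2 AsO4^3-(aq)
Ksp = [Ca^2+]^3[AsO4^3-]^2
Let s = molar solubility. Then [Ca^2+] = 3s and [AsO4^3-] = 2s.
So Ksp = (3s)^3 × (2s)^2 = 108s^5
s = (2.26 × 10^-19 / 108)^(1/5) = 7.31 x 10^-5 M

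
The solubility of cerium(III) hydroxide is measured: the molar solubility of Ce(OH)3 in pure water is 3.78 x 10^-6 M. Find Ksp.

Ce(OH)3(s) <=> Ce^3+(aq) + 3 OH^-(aq)
For each mole of Ce(OH)3 that dissolves: [Ce^3+] = s, [OH^-] = 3s.
Ksp = [Ce^3+][OH^-]^3
Ksp = s(3s)^3 = 27s^4
Ksp = 27 × (3.78 × 10^-6)^4 = 5.51 x 10^-21

5.51 x 10^-21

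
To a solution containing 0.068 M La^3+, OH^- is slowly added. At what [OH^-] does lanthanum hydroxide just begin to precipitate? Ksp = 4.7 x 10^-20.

8.8e-7 M

La(OH)3(s) ⇌ La^3+(aq) + 3 OH^-(aq)
Ksp = [La^3+][OH^-]^3
Precipitation begins when Q = Ksp. With [La^3+] = 0.068 M:
4.7 x 10^-20 = (0.068) × [OH^-]^3
[OH^-] = (4.7 x 10^-20 / 6.8 × 10^-2)^(1/3) = 8.8 × 10^-7 M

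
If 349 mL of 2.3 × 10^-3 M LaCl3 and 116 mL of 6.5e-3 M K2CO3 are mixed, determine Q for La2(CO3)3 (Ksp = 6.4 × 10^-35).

Total volume = 349 + 116 = 465 mL.
[La^3+] = 2.3 × 10^-3 × (349/465) = 1.73 × 10^-3 M
[CO3^2-] = 6.5 × 10^-3 × (116/465) = 1.62 × 10^-3 M
La2(CO3)3(s) ⇌ 2 La^3+(aq) + 3 CO3^2-(aq), so Q = [La^3+]^2[CO3^2-]^3
Q = (1.73 × 10^-3)^2(1.62 x 10^-3)^3 = 1.3 × 10^-14
Q > Ksp, so La2(CO3)3 will precipitate.

Q = 1.3e-14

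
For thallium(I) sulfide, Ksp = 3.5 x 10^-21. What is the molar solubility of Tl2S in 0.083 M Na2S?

s ≈ 1.0 × 10^-10 M

Tl2S(s) ⇌ 2 Tl^+ + S^2-
Ksp = [Tl^+]^2[S^2-]
If s mol/L dissolves here, [Tl^+] = 2s, [S^2-] = 0.083 + s ≈ 0.083 (since S^2- from Na2S dominates).
Ksp ≈ (2s)^2 × 0.083
s = 1.0 × 10^-10 M
Check: s = 1.0 × 10^-10 ≪ 0.083, so the approximation is valid.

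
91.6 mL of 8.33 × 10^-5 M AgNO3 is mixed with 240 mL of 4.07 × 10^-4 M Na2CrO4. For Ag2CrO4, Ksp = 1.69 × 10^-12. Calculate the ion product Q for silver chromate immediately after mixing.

Total volume = 91.6 + 240 = 331.6 mL.
[Ag^+] = 8.33 × 10^-5 × (91.6/331.6) = 2.301 x 10^-5 M
[CrO4^2-] = 4.07 × 10^-4 × (240/331.6) = 2.946 × 10^-4 M
Ag2CrO4(s) <=> 2 Ag^+(aq) + CrO4^2-(aq), so Q = [Ag^+]^2[CrO4^2-]
Q = (2.301 × 10^-5)^2(2.946 × 10^-4) = 1.56 × 10^-13
Q < Ksp, so no precipitate of Ag2CrO4 forms.

Q ≈ 1.56e-13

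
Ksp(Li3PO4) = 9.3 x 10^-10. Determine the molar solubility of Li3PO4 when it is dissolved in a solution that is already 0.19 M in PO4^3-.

Li3PO4(s) ⇌ 3 Li^+ + PO4^3-
Ksp = [Li^+]^3[PO4^3-]
Let s be the molar solubility in this solution. [Li^+] = 3s, [PO4^3-] = 0.19 + s ≈ 0.19 (Ksp is small, so little additional dissolves).
Ksp ≈ (3s)^3 × 0.19
s = 5.7 x 10^-4 M
Check: s = 5.7 × 10^-4 ≪ 0.19, so the approximation is valid.

s = 5.7 × 10^-4 M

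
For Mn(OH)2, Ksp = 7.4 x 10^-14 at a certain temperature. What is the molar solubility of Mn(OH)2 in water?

s = 2.6 x 10^-5 M

Mn(OH)2(s) <=> Mn^2+ + 2 OH^-
Ksp = [Mn^2+][OH^-]^2
With molar solubility s: [Mn^2+] = s, [OH^-] = 2s.
So Ksp = s × (2s)^2 = 4s^3
Solving, s = (7.4 x 10^-14/4)^(1/3) = 2.6 × 10^-5 M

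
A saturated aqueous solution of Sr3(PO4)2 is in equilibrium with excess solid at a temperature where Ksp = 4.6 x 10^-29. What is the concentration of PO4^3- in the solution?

Sr3(PO4)2(s) ⇌ 3 Sr^2+ + 2 PO4^3-
Ksp = [Sr^2+]^3[PO4^3-]^2
With molar solubility s: [Sr^2+] = 3s, [PO4^3-] = 2s.
Substituting: Ksp = (3s)^3(2s)^2 = 108s^5
Solving, s = (4.6 x 10^-29/108)^(1/5) = 8.43 x 10^-7 M
[PO4^3-] = 2s = 1.7 x 10^-6 M

[PO4^3-] ≈ 1.7e-6 M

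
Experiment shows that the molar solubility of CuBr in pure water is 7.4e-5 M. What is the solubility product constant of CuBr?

CuBr(s) <=> Cu^+ + Br^-
Let s = molar solubility. Then [Cu^+] = s and [Br^-] = s.
Ksp = [Cu^+][Br^-]
Ksp = s^2
With s = 7.4 x 10^-5: Ksp = 5.5 × 10^-9

Ksp = 5.5 x 10^-9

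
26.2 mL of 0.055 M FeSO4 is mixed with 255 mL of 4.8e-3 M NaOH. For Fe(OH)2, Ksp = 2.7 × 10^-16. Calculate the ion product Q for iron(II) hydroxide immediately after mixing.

Total volume = 26.2 + 255 = 281.2 mL.
[Fe^2+] = 5.5 × 10^-2 × (26.2/281.2) = 5.12 × 10^-3 M
[OH^-] = 4.8 x 10^-3 × (255/281.2) = 4.35 × 10^-3 M
Fe(OH)2(s) ⇌ Fe^2+(aq) + 2 OH^-(aq), so Q = [Fe^2+][OH^-]^2
Q = (5.12 × 10^-3)(4.35 x 10^-3)^2 = 9.7 × 10^-8
Q > Ksp, so Fe(OH)2 will precipitate.

Q ≈ 9.7e-8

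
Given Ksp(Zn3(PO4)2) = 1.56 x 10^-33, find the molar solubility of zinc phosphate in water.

Zn3(PO4)2(s) <=> 3 Zn^2+ + 2 PO4^3-
Ksp = [Zn^2+]^3[PO4^3-]^2
If s mol/L of Zn3(PO4)2 dissolves, [Zn^2+] = 3s and [PO4^3-] = 2s.
Substituting: Ksp = (3s)^3(2s)^2 = 108s^5
s = (1.56 x 10^-33 / 108)^(1/5) = 1.08 × 10^-7 M

s ≈ 1.08 × 10^-7 M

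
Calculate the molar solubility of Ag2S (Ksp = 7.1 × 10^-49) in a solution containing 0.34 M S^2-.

7.2e-25 M

Ag2S(s) ⇌ 2 Ag^+ + S^2-
Ksp = [Ag^+]^2[S^2-]
Let s = moles of Ag2S that dissolve per litre. [Ag^+] = 2s, [S^2-] = 0.34 + s ≈ 0.34 (since the S^2- already present dominates).
Ksp ≈ (2s)^2 × 0.34
s = 7.2 × 10^-25 M
Check: s = 7.2 x 10^-25 ≪ 0.34, so the approximation is valid.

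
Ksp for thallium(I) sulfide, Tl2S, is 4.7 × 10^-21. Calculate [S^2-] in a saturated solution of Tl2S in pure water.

[S^2-] ≈ 1.1 × 10^-7 M

Tl2S(s) ⇌ 2 Tl^+(aq) + S^2-(aq)
Ksp = [Tl^+]^2[S^2-]
If s mol/L of Tl2S dissolves, [Tl^+] = 2s and [S^2-] = s.
Ksp = (2s)^2s = 4s^3
s^3 = 4.7 × 10^-21 / 4, so s = 1.06 x 10^-7 M
[S^2-] = s = 1.1 × 10^-7 M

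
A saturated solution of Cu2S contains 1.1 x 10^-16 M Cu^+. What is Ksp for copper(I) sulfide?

Cu2S(s) ⇌ 2 Cu^+ + S^2-
Stoichiometry gives [S^2-] = (1/2)[Cu^+] = 5.50 × 10^-17 M.
Ksp = [Cu^+]^2[S^2-]
Ksp = (1.1 x 10^-16)^2 × 5.50 x 10^-17 = 6.7 × 10^-49

6.7 x 10^-49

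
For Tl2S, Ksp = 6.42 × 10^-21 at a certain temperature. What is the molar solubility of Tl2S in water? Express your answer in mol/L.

1.17 x 10^-7 M

Tl2S(s) ⇌ 2 Tl^+(aq) + S^2-(aq)
Ksp = [Tl^+]^2[S^2-]
If s mol/L of Tl2S dissolves, [Tl^+] = 2s and [S^2-] = s.
Substituting: Ksp = (2s)^2s = 4s^3
s = (6.42 × 10^-21 / 4)^(1/3) = 1.17 × 10^-7 M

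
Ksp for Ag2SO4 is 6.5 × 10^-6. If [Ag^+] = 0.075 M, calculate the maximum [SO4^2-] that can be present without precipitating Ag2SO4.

Ag2SO4(s) ⇌ 2 Ag^+ + SO4^2-
Ksp = [Ag^+]^2[SO4^2-]
Precipitation begins when Q = Ksp. With [Ag^+] = 0.075 M:
6.5 × 10^-6 = (0.075)^2 × [SO4^2-]
[SO4^2-] = (6.5 × 10^-6 / 5.63 × 10^-3) = 1.2 × 10^-3 M

[SO4^2-] = 1.2 × 10^-3 M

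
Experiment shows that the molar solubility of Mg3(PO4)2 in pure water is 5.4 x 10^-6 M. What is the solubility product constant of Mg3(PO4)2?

Mg3(PO4)2(s) <=> 3 Mg^2+(aq) + 2 PO4^3-(aq)
With molar solubility s: [Mg^2+] = 3s, [PO4^3-] = 2s.
Ksp = [Mg^2+]^3[PO4^3-]^2
Substituting: Ksp = (3s)^3(2s)^2 = 108s^5
Ksp = 108 × (5.4 × 10^-6)^5 = 5.0 x 10^-25

Ksp ≈ 5.0 × 10^-25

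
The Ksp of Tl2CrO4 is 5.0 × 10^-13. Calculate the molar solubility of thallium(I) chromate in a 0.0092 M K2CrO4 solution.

s ≈ 3.7e-6 M

Tl2CrO4(s) <=> 2 Tl^+ + CrO4^2-
Ksp = [Tl^+]^2[CrO4^2-]
If s mol/L dissolves here, [Tl^+] = 2s, [CrO4^2-] = 0.0092 + s ≈ 0.0092 (since CrO4^2- from K2CrO4 dominates).
Ksp ≈ (2s)^2 × 0.0092
s = 3.7 x 10^-6 M
Check: s = 3.7 × 10^-6 ≪ 0.0092, so the approximation is valid.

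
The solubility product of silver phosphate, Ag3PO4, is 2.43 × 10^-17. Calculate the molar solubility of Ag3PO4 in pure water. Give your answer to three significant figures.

3.08e-5 M

Ag3PO4(s) ⇌ 3 Ag^+(aq) + PO4^3-(aq)
Ksp = [Ag^+]^3[PO4^3-]
With molar solubility s: [Ag^+] = 3s, [PO4^3-] = s.
Substituting: Ksp = (3s)^3s = 27s^4
Solving, s = (2.43 × 10^-17/27)^(1/4) = 3.08 × 10^-5 M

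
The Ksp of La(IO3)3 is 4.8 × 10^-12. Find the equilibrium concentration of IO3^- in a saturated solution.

[IO3^-] = 1.9e-3 M

La(IO3)3(s) <=> La^3+ + 3 IO3^-
Ksp = [La^3+][IO3^-]^3
With molar solubility s: [La^3+] = s, [IO3^-] = 3s.
Ksp = s(3s)^3 = 27s^4
Solving, s = (4.8 × 10^-12/27)^(1/4) = 6.49 × 10^-4 M
[IO3^-] = 3s = 1.9 × 10^-3 M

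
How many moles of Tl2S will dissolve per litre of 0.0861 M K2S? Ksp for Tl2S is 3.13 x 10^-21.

Tl2S(s) ⇌ 2 Tl^+(aq) + S^2-(aq)
Ksp = [Tl^+]^2[S^2-]
Let s = moles of Tl2S that dissolve per litre. [Tl^+] = 2s, [S^2-] = 0.0861 + s ≈ 0.0861 (since S^2- from K2S dominates).
Ksp ≈ (2s)^2 × 0.0861
s = 9.53 x 10^-11 M
Check: s = 9.5 × 10^-11 ≪ 0.0861, so the approximation is valid.

s ≈ 9.53 x 10^-11 M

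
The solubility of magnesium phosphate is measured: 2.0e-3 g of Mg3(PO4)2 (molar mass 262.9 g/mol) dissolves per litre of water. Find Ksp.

Molar solubility s = (2.0 x 10^-3 g/L) / (262.9 g/mol) = 7.61 × 10^-6 M.
Mg3(PO4)2(s) ⇌ 3 Mg^2+(aq) + 2 PO4^3-(aq)
If s mol/L of Mg3(PO4)2 dissolves, [Mg^2+] = 3s and [PO4^3-] = 2s.
Ksp = [Mg^2+]^3[PO4^3-]^2
Ksp = (3s)^3(2s)^2 = 108s^5
With s = 7.61 × 10^-6: Ksp = 2.8 x 10^-24

Ksp = 2.8e-24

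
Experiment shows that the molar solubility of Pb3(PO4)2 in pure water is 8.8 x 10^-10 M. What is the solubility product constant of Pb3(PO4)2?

5.7 x 10^-44

Pb3(PO4)2(s) <=> 3 Pb^2+ + 2 PO4^3-
With molar solubility s: [Pb^2+] = 3s, [PO4^3-] = 2s.
Ksp = [Pb^2+]^3[PO4^3-]^2
Substituting: Ksp = (3s)^3(2s)^2 = 108s^5
Ksp = 108 × (8.8 × 10^-10)^5 = 5.7 × 10^-44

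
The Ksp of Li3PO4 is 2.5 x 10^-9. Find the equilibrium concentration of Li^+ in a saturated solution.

[Li^+] = 9.3 × 10^-3 M

Li3PO4(s) ⇌ 3 Li^+ + PO4^3-
Ksp = [Li^+]^3[PO4^3-]
Let s = molar solubility. Then [Li^+] = 3s and [PO4^3-] = s.
Ksp = (3s)^3s = 27s^4
s^4 = 2.5 x 10^-9 / 27, so s = 3.10 × 10^-3 M
[Li^+] = 3s = 9.3 × 10^-3 M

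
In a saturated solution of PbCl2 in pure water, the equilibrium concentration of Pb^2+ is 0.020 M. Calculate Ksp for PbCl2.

3.2e-5

PbCl2(s) ⇌ Pb^2+ + 2 Cl^-
Stoichiometry gives [Cl^-] = (2/1)[Pb^2+] = 4.00 × 10^-2 M.
Ksp = [Pb^2+][Cl^-]^2
Ksp = 2.0 x 10^-2 × (4.00 × 10^-2)^2 = 3.2 × 10^-5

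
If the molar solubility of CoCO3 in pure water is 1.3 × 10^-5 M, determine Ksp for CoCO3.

CoCO3(s) ⇌ Co^2+ + CO3^2-
If s mol/L of CoCO3 dissolves, [Co^2+] = s and [CO3^2-] = s.
Ksp = [Co^2+][CO3^2-]
Ksp = s × s = s^2
With s = 1.3 × 10^-5: Ksp = 1.7 x 10^-10

Ksp ≈ 1.7e-10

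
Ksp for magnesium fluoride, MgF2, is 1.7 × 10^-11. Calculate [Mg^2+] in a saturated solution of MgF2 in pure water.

MgF2(s) <=> Mg^2+ + 2 F^-
Ksp = [Mg^2+][F^-]^2
For each mole of MgF2 that dissolves: [Mg^2+] = s, [F^-] = 2s.
Substituting: Ksp = s(2s)^2 = 4s^3
Solving, s = (1.7 × 10^-11/4)^(1/3) = 1.62 x 10^-4 M
[Mg^2+] = s = 1.6 x 10^-4 M

[Mg^2+] ≈ 1.6 x 10^-4 M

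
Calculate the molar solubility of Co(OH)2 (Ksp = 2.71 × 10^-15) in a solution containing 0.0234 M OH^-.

s ≈ 4.95 x 10^-12 M

Co(OH)2(s) <=> Co^2+ + 2 OH^-
Ksp = [Co^2+][OH^-]^2
Let s be the molar solubility in this solution. [Co^2+] = s, [OH^-] = 0.0234 + 2s ≈ 0.0234 (common-ion effect: OH^- is already 0.0234 M).
Ksp ≈ s × (0.0234)^2
s = 4.95 × 10^-12 M
Check: 2s = 9.9 × 10^-12 ≪ 0.0234, so the approximation is valid.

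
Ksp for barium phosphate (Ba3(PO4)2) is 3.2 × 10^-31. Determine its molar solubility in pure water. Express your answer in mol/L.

s ≈ 3.1 × 10^-7 M

Ba3(PO4)2(s) <=> 3 Ba^2+ + 2 PO4^3-
Ksp = [Ba^2+]^3[PO4^3-]^2
Let s = molar solubility. Then [Ba^2+] = 3s and [PO4^3-] = 2s.
Substituting: Ksp = (3s)^3(2s)^2 = 108s^5
Solving, s = (3.2 × 10^-31/108)^(1/5) = 3.1 x 10^-7 M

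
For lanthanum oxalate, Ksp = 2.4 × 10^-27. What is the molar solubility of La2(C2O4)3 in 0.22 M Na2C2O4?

2.4 × 10^-13 M

La2(C2O4)3(s) ⇌ 2 La^3+(aq) + 3 C2O4^2-(aq)
Ksp = [La^3+]^2[C2O4^2-]^3
Let s = moles of La2(C2O4)3 that dissolve per litre. [La^3+] = 2s, [C2O4^2-] = 0.22 + 3s ≈ 0.22 (Ksp is small, so little additional dissolves).
Ksp ≈ (2s)^2 × (0.22)^3
s = 2.4 × 10^-13 M
Check: 3s = 7.1 x 10^-13 ≪ 0.22, so the approximation is valid.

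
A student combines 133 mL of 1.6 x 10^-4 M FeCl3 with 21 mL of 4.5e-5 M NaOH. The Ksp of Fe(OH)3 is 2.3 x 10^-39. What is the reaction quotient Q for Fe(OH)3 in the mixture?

Total volume = 133 + 21 = 154 mL.
[Fe^3+] = 1.6 × 10^-4 × (133/154) = 1.38 x 10^-4 M
[OH^-] = 4.5 x 10^-5 × (21/154) = 6.14 × 10^-6 M
Fe(OH)3(s) ⇌ Fe^3+ + 3 OH^-, so Q = [Fe^3+][OH^-]^3
Q = (1.38 × 10^-4)(6.14 × 10^-6)^3 = 3.2 x 10^-20
Q > Ksp, so Fe(OH)3 will precipitate.

Q = 3.2e-20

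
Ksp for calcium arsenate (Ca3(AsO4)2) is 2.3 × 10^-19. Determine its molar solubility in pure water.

7.3 x 10^-5 M

Ca3(AsO4)2(s) ⇌ 3 Ca^2+(aq) + 2 AsO4^3-(aq)
Ksp = [Ca^2+]^3[AsO4^3-]^2
If s mol/L of Ca3(AsO4)2 dissolves, [Ca^2+] = 3s and [AsO4^3-] = 2s.
Substituting: Ksp = (3s)^3(2s)^2 = 108s^5
Solving, s = (2.3 × 10^-19/108)^(1/5) = 7.3 × 10^-5 M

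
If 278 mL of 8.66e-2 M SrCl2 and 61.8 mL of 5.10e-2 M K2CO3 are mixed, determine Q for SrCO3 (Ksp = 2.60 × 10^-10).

Q ≈ 6.57 × 10^-4

Total volume = 278 + 61.8 = 339.8 mL.
[Sr^2+] = 8.66 × 10^-2 × (278/339.8) = 7.085 × 10^-2 M
[CO3^2-] = 5.10 × 10^-2 × (61.8/339.8) = 9.275 × 10^-3 M
SrCO3(s) <=> Sr^2+(aq) + CO3^2-(aq), so Q = [Sr^2+][CO3^2-]
Q = (7.085 x 10^-2)(9.275 × 10^-3) = 6.57 × 10^-4
Q > Ksp, so SrCO3 will precipitate.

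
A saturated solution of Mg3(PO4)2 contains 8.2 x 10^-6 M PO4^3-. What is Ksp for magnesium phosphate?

Ksp ≈ 1.3 x 10^-25

Mg3(PO4)2(s) ⇌ 3 Mg^2+ + 2 PO4^3-
Stoichiometry gives [Mg^2+] = (3/2)[PO4^3-] = 1.23 x 10^-5 M.
Ksp = [Mg^2+]^3[PO4^3-]^2
Ksp = (1.23 × 10^-5)^3 × (8.2 x 10^-6)^2 = 1.3 x 10^-25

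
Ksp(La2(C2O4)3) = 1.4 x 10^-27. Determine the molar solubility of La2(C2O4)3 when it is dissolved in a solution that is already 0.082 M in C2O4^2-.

La2(C2O4)3(s) <=> 2 La^3+(aq) + 3 C2O4^2-(aq)
Ksp = [La^3+]^2[C2O4^2-]^3
Let s = moles of La2(C2O4)3 that dissolve per litre. [La^3+] = 2s, [C2O4^2-] = 0.082 + 3s ≈ 0.082 (since the C2O4^2- already present dominates).
Ksp ≈ (2s)^2 × (0.082)^3
s = 8.0 × 10^-13 M
Check: 3s = 2.4 × 10^-12 ≪ 0.082, so the approximation is valid.

8.0 × 10^-13 M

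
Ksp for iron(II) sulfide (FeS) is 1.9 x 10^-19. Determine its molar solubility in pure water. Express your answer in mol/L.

s = 4.4e-10 M

FeS(s) <=> Fe^2+ + S^2-
Ksp = [Fe^2+][S^2-]
Let s = molar solubility. Then [Fe^2+] = s and [S^2-] = s.
Ksp = s^2
s = √(1.9 x 10^-19) = 4.4 × 10^-10 M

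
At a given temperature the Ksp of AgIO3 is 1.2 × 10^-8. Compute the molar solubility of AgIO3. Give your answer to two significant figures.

s = 1.1 x 10^-4 M

AgIO3(s) ⇌ Ag^+ + IO3^-
Ksp = [Ag^+][IO3^-]
With molar solubility s: [Ag^+] = s, [IO3^-] = s.
Ksp = (s)(s) = s^2
s = √(1.2 × 10^-8) = 1.1 × 10^-4 M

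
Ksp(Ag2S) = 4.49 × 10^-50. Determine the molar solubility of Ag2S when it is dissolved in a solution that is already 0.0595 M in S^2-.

Ag2S(s) <=> 2 Ag^+ + S^2-
Ksp = [Ag^+]^2[S^2-]
Let s be the molar solubility in this solution. [Ag^+] = 2s, [S^2-] = 0.0595 + s ≈ 0.0595 (Ksp is small, so little additional dissolves).
Ksp ≈ (2s)^2 × 0.0595
s = 4.34 × 10^-25 M
Check: s = 4.3 × 10^-25 ≪ 0.0595, so the approximation is valid.

s = 4.34 × 10^-25 M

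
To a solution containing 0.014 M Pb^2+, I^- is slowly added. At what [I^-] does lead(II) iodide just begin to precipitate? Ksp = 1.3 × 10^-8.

PbI2(s) <=> Pb^2+ + 2 I^-
Ksp = [Pb^2+][I^-]^2
Precipitation begins when Q = Ksp. With [Pb^2+] = 0.014 M:
1.3 × 10^-8 = (0.014) × [I^-]^2
[I^-] = (1.3 × 10^-8 / 1.4 × 10^-2)^(1/2) = 9.6 × 10^-4 M

9.6 × 10^-4 M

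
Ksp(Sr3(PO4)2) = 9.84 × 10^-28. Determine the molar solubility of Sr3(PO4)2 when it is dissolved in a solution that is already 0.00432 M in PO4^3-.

1.25e-8 M

Sr3(PO4)2(s) ⇌ 3 Sr^2+ + 2 PO4^3-
Ksp = [Sr^2+]^3[PO4^3-]^2
If s mol/L dissolves here, [Sr^2+] = 3s, [PO4^3-] = 0.00432 + 2s ≈ 0.00432 (common-ion effect: PO4^3- is already 0.00432 M).
Ksp ≈ (3s)^3 × (0.00432)^2
s = 1.25 × 10^-8 M
Check: 2s = 2.5 × 10^-8 ≪ 0.00432, so the approximation is valid.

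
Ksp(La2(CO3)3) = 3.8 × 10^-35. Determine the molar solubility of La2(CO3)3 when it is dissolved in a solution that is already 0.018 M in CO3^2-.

s ≈ 1.3e-15 M

La2(CO3)3(s) <=> 2 La^3+ + 3 CO3^2-
Ksp = [La^3+]^2[CO3^2-]^3
Let s = moles of La2(CO3)3 that dissolve per litre. [La^3+] = 2s, [CO3^2-] = 0.018 + 3s ≈ 0.018 (since the CO3^2- already present dominates).
Ksp ≈ (2s)^2 × (0.018)^3
s = 1.3 × 10^-15 M
Check: 3s = 3.8 × 10^-15 ≪ 0.018, so the approximation is valid.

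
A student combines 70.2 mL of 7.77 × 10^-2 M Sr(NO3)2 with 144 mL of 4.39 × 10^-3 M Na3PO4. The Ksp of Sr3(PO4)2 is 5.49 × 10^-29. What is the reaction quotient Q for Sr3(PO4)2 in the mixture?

Q ≈ 1.44 × 10^-10

Total volume = 70.2 + 144 = 214.2 mL.
[Sr^2+] = 7.77 × 10^-2 × (70.2/214.2) = 2.546 × 10^-2 M
[PO4^3-] = 4.39 x 10^-3 × (144/214.2) = 2.951 x 10^-3 M
Sr3(PO4)2(s) ⇌ 3 Sr^2+(aq) + 2 PO4^3-(aq), so Q = [Sr^2+]^3[PO4^3-]^2
Q = (2.546 × 10^-2)^3(2.951 × 10^-3)^2 = 1.44 x 10^-10
Q > Ksp, so Sr3(PO4)2 will precipitate.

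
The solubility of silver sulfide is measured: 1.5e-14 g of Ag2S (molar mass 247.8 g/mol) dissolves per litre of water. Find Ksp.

Molar solubility s = (1.5 × 10^-14 g/L) / (247.8 g/mol) = 6.05 × 10^-17 M.
Ag2S(s) ⇌ 2 Ag^+(aq) + S^2-(aq)
With molar solubility s: [Ag^+] = 2s, [S^2-] = s.
Ksp = [Ag^+]^2[S^2-]
Substituting: Ksp = (2s)^2s = 4s^3
With s = 6.05 x 10^-17: Ksp = 8.9 x 10^-49

Ksp = 8.9 x 10^-49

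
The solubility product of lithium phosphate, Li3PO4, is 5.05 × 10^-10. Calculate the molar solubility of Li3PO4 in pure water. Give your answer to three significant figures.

Li3PO4(s) ⇌ 3 Li^+(aq) + PO4^3-(aq)
Ksp = [Li^+]^3[PO4^3-]
Let s = molar solubility. Then [Li^+] = 3s and [PO4^3-] = s.
Ksp = (3s)^3s = 27s^4
Solving, s = (5.05 × 10^-10/27)^(1/4) = 2.08 x 10^-3 M

s = 2.08e-3 M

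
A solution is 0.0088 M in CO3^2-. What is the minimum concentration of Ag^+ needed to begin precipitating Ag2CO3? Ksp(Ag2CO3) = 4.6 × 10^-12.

[Ag^+] = 2.3 × 10^-5 M

Ag2CO3(s) ⇌ 2 Ag^+(aq) + CO3^2-(aq)
Ksp = [Ag^+]^2[CO3^2-]
Precipitation begins when Q = Ksp. With [CO3^2-] = 0.0088 M:
4.6 × 10^-12 = (0.0088) × [Ag^+]^2
[Ag^+] = (4.6 × 10^-12 / 8.8 × 10^-3)^(1/2) = 2.3 x 10^-5 M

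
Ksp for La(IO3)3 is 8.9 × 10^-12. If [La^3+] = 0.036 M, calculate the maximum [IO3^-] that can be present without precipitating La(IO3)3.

La(IO3)3(s) ⇌ La^3+(aq) + 3 IO3^-(aq)
Ksp = [La^3+][IO3^-]^3
Precipitation begins when Q = Ksp. With [La^3+] = 0.036 M:
8.9 × 10^-12 = (0.036) × [IO3^-]^3
[IO3^-] = (8.9 × 10^-12 / 3.6 x 10^-2)^(1/3) = 6.3 × 10^-4 M

[IO3^-] ≈ 6.3 × 10^-4 M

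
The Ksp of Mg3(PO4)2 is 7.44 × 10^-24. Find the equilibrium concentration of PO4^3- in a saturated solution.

[PO4^3-] ≈ 1.86 x 10^-5 M

Mg3(PO4)2(s) ⇌ 3 Mg^2+ + 2 PO4^3-
Ksp = [Mg^2+]^3[PO4^3-]^2
For each mole of Mg3(PO4)2 that dissolves: [Mg^2+] = 3s, [PO4^3-] = 2s.
Ksp = (3s)^3(2s)^2 = 108s^5
s = (7.44 × 10^-24 / 108)^(1/5) = 9.282 × 10^-6 M
[PO4^3-] = 2s = 1.86 x 10^-5 M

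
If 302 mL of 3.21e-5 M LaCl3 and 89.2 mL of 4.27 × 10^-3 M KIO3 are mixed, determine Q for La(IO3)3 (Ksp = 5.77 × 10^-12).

Q = 2.29 x 10^-14

Total volume = 302 + 89.2 = 391.2 mL.
[La^3+] = 3.21 × 10^-5 × (302/391.2) = 2.478 × 10^-5 M
[IO3^-] = 4.27 × 10^-3 × (89.2/391.2) = 9.736 × 10^-4 M
La(IO3)3(s) <=> La^3+ + 3 IO3^-, so Q = [La^3+][IO3^-]^3
Q = (2.478 × 10^-5)(9.736 x 10^-4)^3 = 2.29 × 10^-14
Q < Ksp, so no precipitate of La(IO3)3 forms.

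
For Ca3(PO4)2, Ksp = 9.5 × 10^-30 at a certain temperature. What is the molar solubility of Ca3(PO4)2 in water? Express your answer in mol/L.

Ca3(PO4)2(s) <=> 3 Ca^2+ + 2 PO4^3-
Ksp = [Ca^2+]^3[PO4^3-]^2
If s mol/L of Ca3(PO4)2 dissolves, [Ca^2+] = 3s and [PO4^3-] = 2s.
So Ksp = (3s)^3 × (2s)^2 = 108s^5
Solving, s = (9.5 × 10^-30/108)^(1/5) = 6.1 × 10^-7 M

s = 6.1e-7 M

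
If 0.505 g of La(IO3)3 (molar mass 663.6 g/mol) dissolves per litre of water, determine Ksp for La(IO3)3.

Molar solubility s = (5.05 × 10^-1 g/L) / (663.6 g/mol) = 7.610 × 10^-4 M.
La(IO3)3(s) ⇌ La^3+ + 3 IO3^-
With molar solubility s: [La^3+] = s, [IO3^-] = 3s.
Ksp = [La^3+][IO3^-]^3
So Ksp = s × (3s)^3 = 27s^4
Ksp = 27 × (7.610 × 10^-4)^4 = 9.06 × 10^-12

Ksp ≈ 9.06 × 10^-12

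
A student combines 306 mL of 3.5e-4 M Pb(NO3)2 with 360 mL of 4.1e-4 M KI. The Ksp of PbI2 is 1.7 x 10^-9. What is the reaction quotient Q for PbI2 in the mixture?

Q ≈ 7.9 × 10^-12

Total volume = 306 + 360 = 666 mL.
[Pb^2+] = 3.5 × 10^-4 × (306/666) = 1.61 × 10^-4 M
[I^-] = 4.1 x 10^-4 × (360/666) = 2.22 × 10^-4 M
PbI2(s) ⇌ Pb^2+(aq) + 2 I^-(aq), so Q = [Pb^2+][I^-]^2
Q = (1.61 × 10^-4)(2.22 x 10^-4)^2 = 7.9 × 10^-12
Q < Ksp, so no precipitate of PbI2 forms.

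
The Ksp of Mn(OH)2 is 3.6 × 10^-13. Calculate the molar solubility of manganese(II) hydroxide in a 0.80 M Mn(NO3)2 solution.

Mn(OH)2(s) ⇌ Mn^2+(aq) + 2 OH^-(aq)
Ksp = [Mn^2+][OH^-]^2
If s mol/L dissolves here, [Mn^2+] = 0.80 + s ≈ 0.80, [OH^-] = 2s (since Mn^2+ from Mn(NO3)2 dominates).
Ksp ≈ 0.80 × (2s)^2
s = 3.4 × 10^-7 M
Check: s = 3.4 × 10^-7 ≪ 0.80, so the approximation is valid.

s ≈ 3.4e-7 M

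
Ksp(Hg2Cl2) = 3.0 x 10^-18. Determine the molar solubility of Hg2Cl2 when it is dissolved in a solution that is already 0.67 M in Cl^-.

s = 6.7 x 10^-18 M

Hg2Cl2(s) <=> Hg2^2+(aq) + 2 Cl^-(aq)
Ksp = [Hg2^2+][Cl^-]^2
If s mol/L dissolves here, [Hg2^2+] = s, [Cl^-] = 0.67 + 2s ≈ 0.67 (common-ion effect: Cl^- is already 0.67 M).
Ksp ≈ s × (0.67)^2
s = 6.7 × 10^-18 M
Check: 2s = 1.3 × 10^-17 ≪ 0.67, so the approximation is valid.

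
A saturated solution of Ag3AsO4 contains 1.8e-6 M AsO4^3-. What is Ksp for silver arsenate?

Ag3AsO4(s) <=> 3 Ag^+(aq) + AsO4^3-(aq)
Stoichiometry gives [Ag^+] = (3/1)[AsO4^3-] = 5.40 × 10^-6 M.
Ksp = [Ag^+]^3[AsO4^3-]
Ksp = (5.40 × 10^-6)^3 × 1.8 × 10^-6 = 2.8 × 10^-22

Ksp ≈ 2.8 × 10^-22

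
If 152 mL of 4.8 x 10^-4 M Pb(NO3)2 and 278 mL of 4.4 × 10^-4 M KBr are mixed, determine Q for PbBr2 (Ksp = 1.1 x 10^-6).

Total volume = 152 + 278 = 430 mL.
[Pb^2+] = 4.8 × 10^-4 × (152/430) = 1.70 x 10^-4 M
[Br^-] = 4.4 x 10^-4 × (278/430) = 2.84 × 10^-4 M
PbBr2(s) ⇌ Pb^2+ + 2 Br^-, so Q = [Pb^2+][Br^-]^2
Q = (1.70 x 10^-4)(2.84 × 10^-4)^2 = 1.4 × 10^-11
Q < Ksp, so no precipitate of PbBr2 forms.

1.4e-11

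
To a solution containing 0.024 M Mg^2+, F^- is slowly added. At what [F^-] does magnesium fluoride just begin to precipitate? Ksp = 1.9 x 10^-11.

MgF2(s) <=> Mg^2+ + 2 F^-
Ksp = [Mg^2+][F^-]^2
Precipitation begins when Q = Ksp. With [Mg^2+] = 0.024 M:
1.9 x 10^-11 = (0.024) × [F^-]^2
[F^-] = (1.9 x 10^-11 / 2.4 x 10^-2)^(1/2) = 2.8 × 10^-5 M

[F^-] ≈ 2.8 × 10^-5 M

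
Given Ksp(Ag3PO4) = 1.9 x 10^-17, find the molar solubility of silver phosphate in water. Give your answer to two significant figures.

s = 2.9 × 10^-5 M

Ag3PO4(s) ⇌ 3 Ag^+(aq) + PO4^3-(aq)
Ksp = [Ag^+]^3[PO4^3-]
If s mol/L of Ag3PO4 dissolves, [Ag^+] = 3s and [PO4^3-] = s.
So Ksp = (3s)^3 × s = 27s^4
Solving, s = (1.9 x 10^-17/27)^(1/4) = 2.9 x 10^-5 M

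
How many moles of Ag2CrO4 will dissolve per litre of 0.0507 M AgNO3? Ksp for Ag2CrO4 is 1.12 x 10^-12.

s ≈ 4.36e-10 M

Ag2CrO4(s) ⇌ 2 Ag^+ + CrO4^2-
Ksp = [Ag^+]^2[CrO4^2-]
Let s = moles of Ag2CrO4 that dissolve per litre. [Ag^+] = 0.0507 + 2s ≈ 0.0507, [CrO4^2-] = s (since Ag^+ from AgNO3 dominates).
Ksp ≈ (0.0507)^2 × s
s = 4.36 × 10^-10 M
Check: 2s = 8.7 × 10^-10 ≪ 0.0507, so the approximation is valid.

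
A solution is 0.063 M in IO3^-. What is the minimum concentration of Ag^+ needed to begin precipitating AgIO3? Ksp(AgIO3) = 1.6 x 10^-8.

AgIO3(s) <=> Ag^+ + IO3^-
Ksp = [Ag^+][IO3^-]
Precipitation begins when Q = Ksp. With [IO3^-] = 0.063 M:
1.6 x 10^-8 = (0.063) × [Ag^+]
[Ag^+] = (1.6 x 10^-8 / 6.3 x 10^-2) = 2.5 × 10^-7 M

[Ag^+] = 2.5 x 10^-7 M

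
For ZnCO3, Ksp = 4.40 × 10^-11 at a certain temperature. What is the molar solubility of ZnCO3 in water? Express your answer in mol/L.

6.63 × 10^-6 M

ZnCO3(s) <=> Zn^2+(aq) + CO3^2-(aq)
Ksp = [Zn^2+][CO3^2-]
For each mole of ZnCO3 that dissolves: [Zn^2+] = s, [CO3^2-] = s.
Ksp = (s)(s) = s^2
s = (4.40 × 10^-11)^(1/2) = 6.63 × 10^-6 M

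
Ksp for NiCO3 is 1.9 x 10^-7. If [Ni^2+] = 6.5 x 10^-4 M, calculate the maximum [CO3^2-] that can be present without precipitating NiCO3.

[CO3^2-] ≈ 2.9 × 10^-4 M

NiCO3(s) <=> Ni^2+(aq) + CO3^2-(aq)
Ksp = [Ni^2+][CO3^2-]
Precipitation begins when Q = Ksp. With [Ni^2+] = 6.5 x 10^-4 M:
1.9 x 10^-7 = (6.5 x 10^-4) × [CO3^2-]
[CO3^2-] = (1.9 x 10^-7 / 6.5 × 10^-4) = 2.9 × 10^-4 M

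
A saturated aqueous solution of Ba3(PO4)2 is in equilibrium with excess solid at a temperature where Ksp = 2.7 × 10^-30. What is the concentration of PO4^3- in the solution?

Ba3(PO4)2(s) ⇌ 3 Ba^2+(aq) + 2 PO4^3-(aq)
Ksp = [Ba^2+]^3[PO4^3-]^2
If s mol/L of Ba3(PO4)2 dissolves, [Ba^2+] = 3s and [PO4^3-] = 2s.
Substituting: Ksp = (3s)^3(2s)^2 = 108s^5
Solving, s = (2.7 × 10^-30/108)^(1/5) = 4.78 x 10^-7 M
[PO4^3-] = 2s = 9.6 x 10^-7 M

[PO4^3-] = 9.6 x 10^-7 M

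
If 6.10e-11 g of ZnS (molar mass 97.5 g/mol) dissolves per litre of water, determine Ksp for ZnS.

Molar solubility s = (6.10 x 10^-11 g/L) / (97.5 g/mol) = 6.256 × 10^-13 M.
ZnS(s) <=> Zn^2+ + S^2-
With molar solubility s: [Zn^2+] = s, [S^2-] = s.
Ksp = [Zn^2+][S^2-]
Ksp = s × s = s^2
With s = 6.256 x 10^-13: Ksp = 3.91 × 10^-25

Ksp ≈ 3.91 × 10^-25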